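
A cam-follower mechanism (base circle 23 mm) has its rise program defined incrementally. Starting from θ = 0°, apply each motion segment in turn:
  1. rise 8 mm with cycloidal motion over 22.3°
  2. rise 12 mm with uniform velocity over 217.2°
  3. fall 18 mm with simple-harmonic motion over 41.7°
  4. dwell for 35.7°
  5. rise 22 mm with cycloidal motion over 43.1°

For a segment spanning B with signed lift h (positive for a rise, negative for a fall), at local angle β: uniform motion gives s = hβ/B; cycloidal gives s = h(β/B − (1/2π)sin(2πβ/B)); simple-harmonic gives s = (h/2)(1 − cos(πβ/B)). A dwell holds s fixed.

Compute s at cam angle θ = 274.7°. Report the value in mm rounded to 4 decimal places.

seg 1 [0°–22.3°] cycloidal, h=8: full span → s += 8 → s = 8.0000
seg 2 [22.3°–239.5°] uniform, h=12: full span → s += 12 → s = 20.0000
seg 3 [239.5°–281.2°] simple-harmonic, h=-18: θ=274.7° here. β=35.2, B=41.7. -18/2·(1 − cos(π·0.8441)) = -16.9423 → s = 3.0577

3.0577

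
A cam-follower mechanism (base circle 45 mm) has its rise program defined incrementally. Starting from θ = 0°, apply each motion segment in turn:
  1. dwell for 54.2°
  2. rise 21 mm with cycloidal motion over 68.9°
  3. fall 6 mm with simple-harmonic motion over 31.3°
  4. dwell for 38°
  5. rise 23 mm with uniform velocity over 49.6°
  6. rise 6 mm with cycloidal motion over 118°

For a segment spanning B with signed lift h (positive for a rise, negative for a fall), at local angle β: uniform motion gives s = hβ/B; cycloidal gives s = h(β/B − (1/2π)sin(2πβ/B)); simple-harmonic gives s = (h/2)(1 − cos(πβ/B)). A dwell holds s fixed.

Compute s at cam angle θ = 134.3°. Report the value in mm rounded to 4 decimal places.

seg 1 [0°–54.2°] dwell: s stays 0.0000
seg 2 [54.2°–123.1°] cycloidal, h=21: full span → s += 21 → s = 21.0000
seg 3 [123.1°–154.4°] simple-harmonic, h=-6: θ=134.3° here. β=11.2, B=31.3. -6/2·(1 − cos(π·0.3578)) = -1.7042 → s = 19.2958

19.2958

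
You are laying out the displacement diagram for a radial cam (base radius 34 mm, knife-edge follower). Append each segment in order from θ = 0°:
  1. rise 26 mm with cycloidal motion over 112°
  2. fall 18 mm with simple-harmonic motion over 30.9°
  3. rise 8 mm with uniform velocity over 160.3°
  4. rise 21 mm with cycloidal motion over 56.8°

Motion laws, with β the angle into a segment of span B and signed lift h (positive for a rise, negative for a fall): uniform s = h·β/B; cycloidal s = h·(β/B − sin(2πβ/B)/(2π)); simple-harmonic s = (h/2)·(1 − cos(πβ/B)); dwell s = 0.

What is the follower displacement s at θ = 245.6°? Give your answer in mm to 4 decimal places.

seg 1 [0°–112°] cycloidal, h=26: full span → s += 26 → s = 26.0000
seg 2 [112°–142.9°] simple-harmonic, h=-18: full span → s += -18 → s = 8.0000
seg 3 [142.9°–303.2°] uniform, h=8: θ=245.6° here. β=102.7, B=160.3. 8·102.7/160.3 = 5.1254 → s = 13.1254

13.1254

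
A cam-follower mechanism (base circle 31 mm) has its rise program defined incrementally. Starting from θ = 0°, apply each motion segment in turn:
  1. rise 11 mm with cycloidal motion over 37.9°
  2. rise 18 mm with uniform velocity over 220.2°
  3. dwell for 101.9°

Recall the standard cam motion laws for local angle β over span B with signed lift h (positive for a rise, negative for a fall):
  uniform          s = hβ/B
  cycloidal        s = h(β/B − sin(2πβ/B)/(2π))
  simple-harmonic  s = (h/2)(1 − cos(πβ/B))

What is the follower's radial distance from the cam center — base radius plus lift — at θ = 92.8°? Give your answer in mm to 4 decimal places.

seg 1 [0°–37.9°] cycloidal, h=11: full span → s += 11 → s = 11.0000
seg 2 [37.9°–258.1°] uniform, h=18: θ=92.8° here. β=54.9, B=220.2. 18·54.9/220.2 = 4.4877 → s = 15.4877
radial distance = base radius + s = 31 + 15.4877 = 46.4877

46.4877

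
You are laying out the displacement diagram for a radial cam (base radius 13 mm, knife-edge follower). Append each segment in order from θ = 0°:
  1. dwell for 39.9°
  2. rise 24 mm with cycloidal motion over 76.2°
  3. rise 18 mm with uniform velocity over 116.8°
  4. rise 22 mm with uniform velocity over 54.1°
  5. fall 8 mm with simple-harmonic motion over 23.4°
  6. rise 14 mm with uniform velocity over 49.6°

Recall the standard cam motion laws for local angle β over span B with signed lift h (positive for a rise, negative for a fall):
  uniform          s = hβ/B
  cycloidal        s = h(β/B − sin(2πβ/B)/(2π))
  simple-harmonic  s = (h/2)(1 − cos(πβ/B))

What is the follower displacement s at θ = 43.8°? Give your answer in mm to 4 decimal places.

seg 1 [0°–39.9°] dwell: s stays 0.0000
seg 2 [39.9°–116.1°] cycloidal, h=24: θ=43.8° here. β=3.9, B=76.2. 24·(0.0512 − sin(2π·0.0512)/(2π)) = 0.0211 → s = 0.0211

0.0211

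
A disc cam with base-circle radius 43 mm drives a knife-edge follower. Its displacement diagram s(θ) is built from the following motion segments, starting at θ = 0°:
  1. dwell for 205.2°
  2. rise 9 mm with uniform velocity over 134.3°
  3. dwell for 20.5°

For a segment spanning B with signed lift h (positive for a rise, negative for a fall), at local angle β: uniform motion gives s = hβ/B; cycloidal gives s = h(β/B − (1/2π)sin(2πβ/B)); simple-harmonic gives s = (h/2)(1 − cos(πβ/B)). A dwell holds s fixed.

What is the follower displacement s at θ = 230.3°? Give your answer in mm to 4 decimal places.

seg 1 [0°–205.2°] dwell: s stays 0.0000
seg 2 [205.2°–339.5°] uniform, h=9: θ=230.3° here. β=25.1, B=134.3. 9·25.1/134.3 = 1.6821 → s = 1.6821

1.6821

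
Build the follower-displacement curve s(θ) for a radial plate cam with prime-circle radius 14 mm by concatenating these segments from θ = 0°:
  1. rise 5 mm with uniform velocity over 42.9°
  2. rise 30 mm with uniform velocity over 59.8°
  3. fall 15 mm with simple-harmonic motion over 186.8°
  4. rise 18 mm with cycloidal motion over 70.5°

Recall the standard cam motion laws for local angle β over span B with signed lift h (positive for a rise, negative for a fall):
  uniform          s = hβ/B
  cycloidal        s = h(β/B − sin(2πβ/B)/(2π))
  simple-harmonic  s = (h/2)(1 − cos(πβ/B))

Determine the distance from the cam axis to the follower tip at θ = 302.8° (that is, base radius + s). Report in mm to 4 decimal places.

seg 1 [0°–42.9°] uniform, h=5: full span → s += 5 → s = 5.0000
seg 2 [42.9°–102.7°] uniform, h=30: full span → s += 30 → s = 35.0000
seg 3 [102.7°–289.5°] simple-harmonic, h=-15: full span → s += -15 → s = 20.0000
seg 4 [289.5°–360°] cycloidal, h=18: θ=302.8° here. β=13.3, B=70.5. 18·(0.1887 − sin(2π·0.1887)/(2π)) = 0.7412 → s = 20.7412
radial distance = base radius + s = 14 + 20.7412 = 34.7412

34.7412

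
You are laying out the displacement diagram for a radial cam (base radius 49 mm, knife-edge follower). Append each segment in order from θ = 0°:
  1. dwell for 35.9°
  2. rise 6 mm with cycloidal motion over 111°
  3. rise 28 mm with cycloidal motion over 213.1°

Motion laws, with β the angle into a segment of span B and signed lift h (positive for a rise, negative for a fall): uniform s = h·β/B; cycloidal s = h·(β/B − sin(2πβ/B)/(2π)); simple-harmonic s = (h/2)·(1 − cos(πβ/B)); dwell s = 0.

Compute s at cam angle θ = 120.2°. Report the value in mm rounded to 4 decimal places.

seg 1 [0°–35.9°] dwell: s stays 0.0000
seg 2 [35.9°–146.9°] cycloidal, h=6: θ=120.2° here. β=84.3, B=111. 6·(0.7595 − sin(2π·0.7595)/(2π)) = 5.5100 → s = 5.5100

5.5100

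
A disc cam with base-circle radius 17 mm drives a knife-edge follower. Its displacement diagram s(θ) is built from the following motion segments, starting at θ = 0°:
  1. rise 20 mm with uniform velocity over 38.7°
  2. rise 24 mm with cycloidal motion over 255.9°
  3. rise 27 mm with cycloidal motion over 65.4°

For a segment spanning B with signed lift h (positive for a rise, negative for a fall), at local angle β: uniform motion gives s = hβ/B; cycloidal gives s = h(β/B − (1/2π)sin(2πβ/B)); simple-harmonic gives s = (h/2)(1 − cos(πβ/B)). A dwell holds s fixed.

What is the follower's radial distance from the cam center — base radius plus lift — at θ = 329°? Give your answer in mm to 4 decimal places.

seg 1 [0°–38.7°] uniform, h=20: full span → s += 20 → s = 20.0000
seg 2 [38.7°–294.6°] cycloidal, h=24: full span → s += 24 → s = 44.0000
seg 3 [294.6°–360°] cycloidal, h=27: θ=329° here. β=34.4, B=65.4. 27·(0.5260 − sin(2π·0.5260)/(2π)) = 14.9006 → s = 58.9006
radial distance = base radius + s = 17 + 58.9006 = 75.9006

75.9006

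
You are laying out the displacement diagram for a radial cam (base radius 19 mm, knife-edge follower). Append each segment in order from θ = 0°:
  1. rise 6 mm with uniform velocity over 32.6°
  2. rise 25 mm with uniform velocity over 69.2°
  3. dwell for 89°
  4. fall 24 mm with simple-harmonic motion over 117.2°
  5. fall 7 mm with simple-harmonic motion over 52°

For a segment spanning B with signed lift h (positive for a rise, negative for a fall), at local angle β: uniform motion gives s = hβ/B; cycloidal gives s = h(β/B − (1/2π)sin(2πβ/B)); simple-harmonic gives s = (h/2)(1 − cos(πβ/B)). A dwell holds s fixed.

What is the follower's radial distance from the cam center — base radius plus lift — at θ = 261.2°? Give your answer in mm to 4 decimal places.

seg 1 [0°–32.6°] uniform, h=6: full span → s += 6 → s = 6.0000
seg 2 [32.6°–101.8°] uniform, h=25: full span → s += 25 → s = 31.0000
seg 3 [101.8°–190.8°] dwell: s stays 31.0000
seg 4 [190.8°–308°] simple-harmonic, h=-24: θ=261.2° here. β=70.4, B=117.2. -24/2·(1 − cos(π·0.6007)) = -15.7327 → s = 15.2673
radial distance = base radius + s = 19 + 15.2673 = 34.2673

34.2673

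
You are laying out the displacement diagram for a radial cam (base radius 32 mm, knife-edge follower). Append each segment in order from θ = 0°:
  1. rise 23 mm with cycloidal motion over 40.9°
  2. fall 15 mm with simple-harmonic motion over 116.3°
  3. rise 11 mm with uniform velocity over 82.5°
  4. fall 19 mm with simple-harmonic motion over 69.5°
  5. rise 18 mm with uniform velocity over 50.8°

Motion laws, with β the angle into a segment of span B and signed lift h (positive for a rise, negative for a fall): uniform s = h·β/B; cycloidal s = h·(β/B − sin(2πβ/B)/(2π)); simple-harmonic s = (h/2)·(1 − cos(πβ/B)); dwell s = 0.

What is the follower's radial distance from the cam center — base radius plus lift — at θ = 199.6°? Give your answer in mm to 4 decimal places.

seg 1 [0°–40.9°] cycloidal, h=23: full span → s += 23 → s = 23.0000
seg 2 [40.9°–157.2°] simple-harmonic, h=-15: full span → s += -15 → s = 8.0000
seg 3 [157.2°–239.7°] uniform, h=11: θ=199.6° here. β=42.4, B=82.5. 11·42.4/82.5 = 5.6533 → s = 13.6533
radial distance = base radius + s = 32 + 13.6533 = 45.6533

45.6533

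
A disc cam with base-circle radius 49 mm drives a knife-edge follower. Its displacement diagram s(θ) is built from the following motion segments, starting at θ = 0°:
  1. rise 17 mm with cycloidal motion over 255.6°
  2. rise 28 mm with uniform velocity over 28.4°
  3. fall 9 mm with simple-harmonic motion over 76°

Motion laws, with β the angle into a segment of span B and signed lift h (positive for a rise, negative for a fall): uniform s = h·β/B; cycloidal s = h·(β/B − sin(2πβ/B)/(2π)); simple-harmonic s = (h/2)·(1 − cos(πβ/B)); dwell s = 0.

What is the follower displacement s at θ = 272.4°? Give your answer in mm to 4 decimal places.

seg 1 [0°–255.6°] cycloidal, h=17: full span → s += 17 → s = 17.0000
seg 2 [255.6°–284°] uniform, h=28: θ=272.4° here. β=16.8, B=28.4. 28·16.8/28.4 = 16.5634 → s = 33.5634

33.5634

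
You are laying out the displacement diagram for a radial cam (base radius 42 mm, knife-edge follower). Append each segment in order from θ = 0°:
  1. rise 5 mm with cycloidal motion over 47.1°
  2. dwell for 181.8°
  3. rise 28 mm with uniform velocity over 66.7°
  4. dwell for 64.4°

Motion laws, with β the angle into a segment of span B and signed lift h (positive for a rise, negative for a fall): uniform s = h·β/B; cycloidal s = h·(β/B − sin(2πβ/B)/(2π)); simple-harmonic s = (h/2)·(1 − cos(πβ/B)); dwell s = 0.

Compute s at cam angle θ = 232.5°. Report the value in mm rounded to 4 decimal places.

seg 1 [0°–47.1°] cycloidal, h=5: full span → s += 5 → s = 5.0000
seg 2 [47.1°–228.9°] dwell: s stays 5.0000
seg 3 [228.9°–295.6°] uniform, h=28: θ=232.5° here. β=3.6, B=66.7. 28·3.6/66.7 = 1.5112 → s = 6.5112

6.5112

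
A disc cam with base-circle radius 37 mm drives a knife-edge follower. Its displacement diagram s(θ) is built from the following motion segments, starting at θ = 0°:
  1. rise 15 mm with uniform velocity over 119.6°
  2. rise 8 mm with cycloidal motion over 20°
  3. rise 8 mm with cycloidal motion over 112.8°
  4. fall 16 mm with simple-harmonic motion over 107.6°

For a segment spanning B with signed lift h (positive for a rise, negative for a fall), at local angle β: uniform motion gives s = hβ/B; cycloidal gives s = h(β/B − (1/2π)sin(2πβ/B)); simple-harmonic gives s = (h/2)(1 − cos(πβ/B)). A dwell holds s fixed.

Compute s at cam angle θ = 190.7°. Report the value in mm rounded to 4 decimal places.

seg 1 [0°–119.6°] uniform, h=15: full span → s += 15 → s = 15.0000
seg 2 [119.6°–139.6°] cycloidal, h=8: full span → s += 8 → s = 23.0000
seg 3 [139.6°–252.4°] cycloidal, h=8: θ=190.7° here. β=51.1, B=112.8. 8·(0.4530 − sin(2π·0.4530)/(2π)) = 3.2537 → s = 26.2537

26.2537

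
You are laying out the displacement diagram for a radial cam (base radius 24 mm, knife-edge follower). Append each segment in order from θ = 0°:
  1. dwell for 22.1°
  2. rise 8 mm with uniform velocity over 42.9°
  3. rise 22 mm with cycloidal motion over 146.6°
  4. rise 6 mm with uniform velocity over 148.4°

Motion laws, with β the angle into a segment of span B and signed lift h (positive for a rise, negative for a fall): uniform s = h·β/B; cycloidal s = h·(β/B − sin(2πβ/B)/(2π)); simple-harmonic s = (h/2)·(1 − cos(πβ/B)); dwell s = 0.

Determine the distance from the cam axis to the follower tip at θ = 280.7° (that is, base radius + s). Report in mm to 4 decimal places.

seg 1 [0°–22.1°] dwell: s stays 0.0000
seg 2 [22.1°–65°] uniform, h=8: full span → s += 8 → s = 8.0000
seg 3 [65°–211.6°] cycloidal, h=22: full span → s += 22 → s = 30.0000
seg 4 [211.6°–360°] uniform, h=6: θ=280.7° here. β=69.1, B=148.4. 6·69.1/148.4 = 2.7938 → s = 32.7938
radial distance = base radius + s = 24 + 32.7938 = 56.7938

56.7938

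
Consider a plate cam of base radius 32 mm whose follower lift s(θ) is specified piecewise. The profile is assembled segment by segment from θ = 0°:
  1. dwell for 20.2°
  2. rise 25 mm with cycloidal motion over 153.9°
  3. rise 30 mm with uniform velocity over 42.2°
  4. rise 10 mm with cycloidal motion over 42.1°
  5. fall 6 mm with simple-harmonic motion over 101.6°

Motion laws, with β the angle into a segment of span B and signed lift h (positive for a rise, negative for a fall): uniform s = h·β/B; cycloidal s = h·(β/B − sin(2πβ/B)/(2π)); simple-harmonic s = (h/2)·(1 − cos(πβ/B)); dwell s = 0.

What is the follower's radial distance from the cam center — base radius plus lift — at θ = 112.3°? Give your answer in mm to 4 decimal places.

seg 1 [0°–20.2°] dwell: s stays 0.0000
seg 2 [20.2°–174.1°] cycloidal, h=25: θ=112.3° here. β=92.1, B=153.9. 25·(0.5984 − sin(2π·0.5984)/(2π)) = 17.2681 → s = 17.2681
radial distance = base radius + s = 32 + 17.2681 = 49.2681

49.2681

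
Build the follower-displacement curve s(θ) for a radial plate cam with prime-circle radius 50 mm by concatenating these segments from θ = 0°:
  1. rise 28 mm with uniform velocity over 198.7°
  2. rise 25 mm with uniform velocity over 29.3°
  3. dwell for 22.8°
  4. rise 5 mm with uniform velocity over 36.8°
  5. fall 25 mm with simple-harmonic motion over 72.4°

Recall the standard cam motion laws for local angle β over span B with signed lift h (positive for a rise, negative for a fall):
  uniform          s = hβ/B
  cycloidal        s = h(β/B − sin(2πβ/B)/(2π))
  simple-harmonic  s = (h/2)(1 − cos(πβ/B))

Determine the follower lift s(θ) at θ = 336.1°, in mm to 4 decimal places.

seg 1 [0°–198.7°] uniform, h=28: full span → s += 28 → s = 28.0000
seg 2 [198.7°–228°] uniform, h=25: full span → s += 25 → s = 53.0000
seg 3 [228°–250.8°] dwell: s stays 53.0000
seg 4 [250.8°–287.6°] uniform, h=5: full span → s += 5 → s = 58.0000
seg 5 [287.6°–360°] simple-harmonic, h=-25: θ=336.1° here. β=48.5, B=72.4. -25/2·(1 − cos(π·0.6699)) = -18.8593 → s = 39.1407

39.1407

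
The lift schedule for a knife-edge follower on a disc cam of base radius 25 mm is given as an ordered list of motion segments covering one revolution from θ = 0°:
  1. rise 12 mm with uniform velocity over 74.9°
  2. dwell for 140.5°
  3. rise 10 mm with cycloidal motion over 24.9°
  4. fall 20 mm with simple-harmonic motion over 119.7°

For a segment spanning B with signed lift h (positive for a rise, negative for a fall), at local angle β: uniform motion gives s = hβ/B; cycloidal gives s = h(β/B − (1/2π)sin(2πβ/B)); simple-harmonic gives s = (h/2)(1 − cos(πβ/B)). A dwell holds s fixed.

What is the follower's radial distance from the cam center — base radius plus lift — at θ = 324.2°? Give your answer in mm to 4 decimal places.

seg 1 [0°–74.9°] uniform, h=12: full span → s += 12 → s = 12.0000
seg 2 [74.9°–215.4°] dwell: s stays 12.0000
seg 3 [215.4°–240.3°] cycloidal, h=10: full span → s += 10 → s = 22.0000
seg 4 [240.3°–360°] simple-harmonic, h=-20: θ=324.2° here. β=83.9, B=119.7. -20/2·(1 − cos(π·0.7009)) = -15.9012 → s = 6.0988
radial distance = base radius + s = 25 + 6.0988 = 31.0988

31.0988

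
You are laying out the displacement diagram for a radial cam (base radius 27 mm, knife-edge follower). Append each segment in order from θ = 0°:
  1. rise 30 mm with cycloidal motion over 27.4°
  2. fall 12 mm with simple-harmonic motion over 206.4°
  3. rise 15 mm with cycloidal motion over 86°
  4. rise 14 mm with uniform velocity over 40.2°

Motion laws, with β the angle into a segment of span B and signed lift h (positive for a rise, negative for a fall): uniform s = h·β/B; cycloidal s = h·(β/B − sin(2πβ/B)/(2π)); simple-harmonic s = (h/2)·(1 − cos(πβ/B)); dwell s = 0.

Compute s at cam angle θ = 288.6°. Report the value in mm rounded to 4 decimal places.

seg 1 [0°–27.4°] cycloidal, h=30: full span → s += 30 → s = 30.0000
seg 2 [27.4°–233.8°] simple-harmonic, h=-12: full span → s += -12 → s = 18.0000
seg 3 [233.8°–319.8°] cycloidal, h=15: θ=288.6° here. β=54.8, B=86. 15·(0.6372 − sin(2π·0.6372)/(2π)) = 11.3706 → s = 29.3706

29.3706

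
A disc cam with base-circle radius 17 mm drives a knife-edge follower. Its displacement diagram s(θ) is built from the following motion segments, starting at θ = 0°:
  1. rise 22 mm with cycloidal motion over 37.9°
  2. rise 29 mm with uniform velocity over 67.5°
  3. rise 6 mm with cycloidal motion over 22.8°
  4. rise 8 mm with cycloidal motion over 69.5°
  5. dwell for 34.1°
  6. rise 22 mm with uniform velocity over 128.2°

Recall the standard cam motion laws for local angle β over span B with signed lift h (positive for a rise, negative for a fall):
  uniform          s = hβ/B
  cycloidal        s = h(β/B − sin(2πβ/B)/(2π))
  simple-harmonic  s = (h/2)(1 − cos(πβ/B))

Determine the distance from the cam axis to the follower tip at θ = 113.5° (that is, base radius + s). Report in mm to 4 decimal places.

seg 1 [0°–37.9°] cycloidal, h=22: full span → s += 22 → s = 22.0000
seg 2 [37.9°–105.4°] uniform, h=29: full span → s += 29 → s = 51.0000
seg 3 [105.4°–128.2°] cycloidal, h=6: θ=113.5° here. β=8.1, B=22.8. 6·(0.3553 − sin(2π·0.3553)/(2π)) = 1.3780 → s = 52.3780
radial distance = base radius + s = 17 + 52.3780 = 69.3780

69.3780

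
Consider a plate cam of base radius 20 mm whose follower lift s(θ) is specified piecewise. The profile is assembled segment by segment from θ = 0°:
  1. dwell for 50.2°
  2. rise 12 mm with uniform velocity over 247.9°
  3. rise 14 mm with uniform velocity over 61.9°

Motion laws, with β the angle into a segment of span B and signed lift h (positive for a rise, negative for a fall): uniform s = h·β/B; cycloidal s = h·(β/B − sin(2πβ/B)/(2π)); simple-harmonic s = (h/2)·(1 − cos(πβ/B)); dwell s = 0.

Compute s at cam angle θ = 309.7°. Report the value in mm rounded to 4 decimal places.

seg 1 [0°–50.2°] dwell: s stays 0.0000
seg 2 [50.2°–298.1°] uniform, h=12: full span → s += 12 → s = 12.0000
seg 3 [298.1°–360°] uniform, h=14: θ=309.7° here. β=11.6, B=61.9. 14·11.6/61.9 = 2.6236 → s = 14.6236

14.6236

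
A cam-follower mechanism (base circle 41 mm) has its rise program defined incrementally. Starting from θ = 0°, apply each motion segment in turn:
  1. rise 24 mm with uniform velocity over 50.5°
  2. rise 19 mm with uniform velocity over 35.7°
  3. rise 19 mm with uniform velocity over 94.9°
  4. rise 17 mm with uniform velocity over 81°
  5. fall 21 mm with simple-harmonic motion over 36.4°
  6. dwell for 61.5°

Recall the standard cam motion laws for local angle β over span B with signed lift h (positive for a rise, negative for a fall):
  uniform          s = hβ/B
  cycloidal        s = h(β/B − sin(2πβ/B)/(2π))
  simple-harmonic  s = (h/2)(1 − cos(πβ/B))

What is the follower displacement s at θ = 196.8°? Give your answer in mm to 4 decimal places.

seg 1 [0°–50.5°] uniform, h=24: full span → s += 24 → s = 24.0000
seg 2 [50.5°–86.2°] uniform, h=19: full span → s += 19 → s = 43.0000
seg 3 [86.2°–181.1°] uniform, h=19: full span → s += 19 → s = 62.0000
seg 4 [181.1°–262.1°] uniform, h=17: θ=196.8° here. β=15.7, B=81. 17·15.7/81 = 3.2951 → s = 65.2951

65.2951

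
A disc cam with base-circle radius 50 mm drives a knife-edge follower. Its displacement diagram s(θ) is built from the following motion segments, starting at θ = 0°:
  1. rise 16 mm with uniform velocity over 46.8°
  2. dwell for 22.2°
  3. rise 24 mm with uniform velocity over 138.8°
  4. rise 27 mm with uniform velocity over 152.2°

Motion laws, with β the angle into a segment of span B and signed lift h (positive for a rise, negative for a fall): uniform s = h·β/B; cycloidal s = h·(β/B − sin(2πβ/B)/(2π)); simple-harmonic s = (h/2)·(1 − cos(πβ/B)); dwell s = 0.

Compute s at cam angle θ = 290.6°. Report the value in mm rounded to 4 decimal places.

seg 1 [0°–46.8°] uniform, h=16: full span → s += 16 → s = 16.0000
seg 2 [46.8°–69°] dwell: s stays 16.0000
seg 3 [69°–207.8°] uniform, h=24: full span → s += 24 → s = 40.0000
seg 4 [207.8°–360°] uniform, h=27: θ=290.6° here. β=82.8, B=152.2. 27·82.8/152.2 = 14.6886 → s = 54.6886

54.6886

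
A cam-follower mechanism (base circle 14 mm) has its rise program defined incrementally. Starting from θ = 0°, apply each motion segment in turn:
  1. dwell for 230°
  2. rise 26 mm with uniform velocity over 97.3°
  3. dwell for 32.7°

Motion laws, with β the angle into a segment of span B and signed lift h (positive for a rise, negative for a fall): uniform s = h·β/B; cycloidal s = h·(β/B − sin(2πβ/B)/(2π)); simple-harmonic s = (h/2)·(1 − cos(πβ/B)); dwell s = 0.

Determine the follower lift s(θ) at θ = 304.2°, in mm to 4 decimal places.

seg 1 [0°–230°] dwell: s stays 0.0000
seg 2 [230°–327.3°] uniform, h=26: θ=304.2° here. β=74.2, B=97.3. 26·74.2/97.3 = 19.8273 → s = 19.8273

19.8273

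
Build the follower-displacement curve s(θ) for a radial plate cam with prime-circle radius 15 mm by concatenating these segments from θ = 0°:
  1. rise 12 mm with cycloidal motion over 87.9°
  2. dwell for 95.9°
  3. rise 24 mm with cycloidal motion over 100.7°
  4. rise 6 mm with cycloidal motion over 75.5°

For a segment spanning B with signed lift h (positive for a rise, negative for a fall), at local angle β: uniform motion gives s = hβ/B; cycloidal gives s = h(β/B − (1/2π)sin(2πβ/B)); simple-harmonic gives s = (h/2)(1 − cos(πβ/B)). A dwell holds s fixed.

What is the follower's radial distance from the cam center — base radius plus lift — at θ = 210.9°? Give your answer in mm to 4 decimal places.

seg 1 [0°–87.9°] cycloidal, h=12: full span → s += 12 → s = 12.0000
seg 2 [87.9°–183.8°] dwell: s stays 12.0000
seg 3 [183.8°–284.5°] cycloidal, h=24: θ=210.9° here. β=27.1, B=100.7. 24·(0.2691 − sin(2π·0.2691)/(2π)) = 2.6666 → s = 14.6666
radial distance = base radius + s = 15 + 14.6666 = 29.6666

29.6666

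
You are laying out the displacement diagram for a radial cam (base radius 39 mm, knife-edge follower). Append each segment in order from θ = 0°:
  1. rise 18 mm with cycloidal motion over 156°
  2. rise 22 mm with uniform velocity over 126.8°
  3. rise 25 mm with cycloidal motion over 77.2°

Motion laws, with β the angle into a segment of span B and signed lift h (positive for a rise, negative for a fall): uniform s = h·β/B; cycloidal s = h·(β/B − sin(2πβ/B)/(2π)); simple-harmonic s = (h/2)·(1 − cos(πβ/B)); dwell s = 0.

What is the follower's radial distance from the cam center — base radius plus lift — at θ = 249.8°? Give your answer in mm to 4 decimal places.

seg 1 [0°–156°] cycloidal, h=18: full span → s += 18 → s = 18.0000
seg 2 [156°–282.8°] uniform, h=22: θ=249.8° here. β=93.8, B=126.8. 22·93.8/126.8 = 16.2744 → s = 34.2744
radial distance = base radius + s = 39 + 34.2744 = 73.2744

73.2744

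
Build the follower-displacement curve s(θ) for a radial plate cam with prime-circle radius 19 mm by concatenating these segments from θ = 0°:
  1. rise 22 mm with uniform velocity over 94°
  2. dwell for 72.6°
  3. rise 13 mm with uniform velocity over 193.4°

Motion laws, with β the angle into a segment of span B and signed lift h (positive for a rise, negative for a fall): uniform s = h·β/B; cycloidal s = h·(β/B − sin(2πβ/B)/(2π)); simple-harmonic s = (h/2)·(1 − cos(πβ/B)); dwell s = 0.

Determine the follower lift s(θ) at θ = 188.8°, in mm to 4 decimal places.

seg 1 [0°–94°] uniform, h=22: full span → s += 22 → s = 22.0000
seg 2 [94°–166.6°] dwell: s stays 22.0000
seg 3 [166.6°–360°] uniform, h=13: θ=188.8° here. β=22.2, B=193.4. 13·22.2/193.4 = 1.4922 → s = 23.4922

23.4922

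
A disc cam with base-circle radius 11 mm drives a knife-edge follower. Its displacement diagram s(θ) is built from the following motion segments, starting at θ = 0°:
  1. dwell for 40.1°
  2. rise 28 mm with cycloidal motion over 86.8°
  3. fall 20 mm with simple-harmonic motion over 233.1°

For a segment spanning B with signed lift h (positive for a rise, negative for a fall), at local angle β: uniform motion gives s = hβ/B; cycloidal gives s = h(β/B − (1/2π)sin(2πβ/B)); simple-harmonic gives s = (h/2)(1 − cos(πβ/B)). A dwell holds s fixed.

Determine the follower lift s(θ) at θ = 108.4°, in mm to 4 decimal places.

seg 1 [0°–40.1°] dwell: s stays 0.0000
seg 2 [40.1°–126.9°] cycloidal, h=28: θ=108.4° here. β=68.3, B=86.8. 28·(0.7869 − sin(2π·0.7869)/(2π)) = 26.3696 → s = 26.3696

26.3696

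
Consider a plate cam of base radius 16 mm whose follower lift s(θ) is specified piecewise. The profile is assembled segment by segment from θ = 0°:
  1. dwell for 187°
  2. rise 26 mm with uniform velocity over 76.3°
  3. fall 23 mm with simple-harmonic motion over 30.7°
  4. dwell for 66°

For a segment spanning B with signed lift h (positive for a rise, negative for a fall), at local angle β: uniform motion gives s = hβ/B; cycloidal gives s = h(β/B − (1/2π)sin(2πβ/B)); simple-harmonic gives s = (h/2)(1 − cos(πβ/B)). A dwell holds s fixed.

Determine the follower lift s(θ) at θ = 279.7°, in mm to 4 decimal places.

seg 1 [0°–187°] dwell: s stays 0.0000
seg 2 [187°–263.3°] uniform, h=26: full span → s += 26 → s = 26.0000
seg 3 [263.3°–294°] simple-harmonic, h=-23: θ=279.7° here. β=16.4, B=30.7. -23/2·(1 − cos(π·0.5342)) = -12.7333 → s = 13.2667

13.2667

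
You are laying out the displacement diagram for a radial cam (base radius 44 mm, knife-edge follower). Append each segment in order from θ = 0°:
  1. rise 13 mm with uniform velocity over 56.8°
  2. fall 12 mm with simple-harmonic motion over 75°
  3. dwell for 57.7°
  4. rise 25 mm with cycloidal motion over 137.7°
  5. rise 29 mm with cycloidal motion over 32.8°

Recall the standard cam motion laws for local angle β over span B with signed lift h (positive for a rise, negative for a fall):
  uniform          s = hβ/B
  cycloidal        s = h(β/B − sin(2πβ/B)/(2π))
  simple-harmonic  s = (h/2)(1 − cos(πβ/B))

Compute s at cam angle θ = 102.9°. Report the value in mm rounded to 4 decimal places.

seg 1 [0°–56.8°] uniform, h=13: full span → s += 13 → s = 13.0000
seg 2 [56.8°–131.8°] simple-harmonic, h=-12: θ=102.9° here. β=46.1, B=75. -12/2·(1 − cos(π·0.6147)) = -8.1150 → s = 4.8850

4.8850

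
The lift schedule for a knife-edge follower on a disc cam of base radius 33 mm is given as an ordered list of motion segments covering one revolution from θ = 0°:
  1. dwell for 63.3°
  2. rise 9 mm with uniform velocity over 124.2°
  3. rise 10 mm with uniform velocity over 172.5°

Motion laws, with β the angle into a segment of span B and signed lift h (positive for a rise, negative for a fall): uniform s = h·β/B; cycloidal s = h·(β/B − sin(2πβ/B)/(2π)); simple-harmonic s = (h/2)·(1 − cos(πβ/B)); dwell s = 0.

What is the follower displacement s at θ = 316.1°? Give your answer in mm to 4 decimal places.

seg 1 [0°–63.3°] dwell: s stays 0.0000
seg 2 [63.3°–187.5°] uniform, h=9: full span → s += 9 → s = 9.0000
seg 3 [187.5°–360°] uniform, h=10: θ=316.1° here. β=128.6, B=172.5. 10·128.6/172.5 = 7.4551 → s = 16.4551

16.4551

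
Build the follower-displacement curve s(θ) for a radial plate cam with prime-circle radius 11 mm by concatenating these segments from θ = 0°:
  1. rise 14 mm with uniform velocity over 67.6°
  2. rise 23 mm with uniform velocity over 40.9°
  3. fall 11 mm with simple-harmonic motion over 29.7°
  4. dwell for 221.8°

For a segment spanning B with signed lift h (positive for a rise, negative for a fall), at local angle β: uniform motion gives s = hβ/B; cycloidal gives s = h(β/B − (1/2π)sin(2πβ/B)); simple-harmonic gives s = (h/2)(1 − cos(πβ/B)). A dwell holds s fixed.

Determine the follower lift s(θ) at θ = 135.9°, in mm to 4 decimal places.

seg 1 [0°–67.6°] uniform, h=14: full span → s += 14 → s = 14.0000
seg 2 [67.6°–108.5°] uniform, h=23: full span → s += 23 → s = 37.0000
seg 3 [108.5°–138.2°] simple-harmonic, h=-11: θ=135.9° here. β=27.4, B=29.7. -11/2·(1 − cos(π·0.9226)) = -10.8380 → s = 26.1620

26.1620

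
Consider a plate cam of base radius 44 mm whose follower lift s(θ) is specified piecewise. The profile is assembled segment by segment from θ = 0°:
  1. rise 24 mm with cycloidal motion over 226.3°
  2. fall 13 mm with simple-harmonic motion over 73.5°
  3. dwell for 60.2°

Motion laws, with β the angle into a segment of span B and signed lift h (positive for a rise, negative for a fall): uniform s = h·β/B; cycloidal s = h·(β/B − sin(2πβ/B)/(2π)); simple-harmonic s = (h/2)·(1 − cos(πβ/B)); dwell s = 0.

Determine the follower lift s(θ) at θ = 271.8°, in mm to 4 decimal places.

seg 1 [0°–226.3°] cycloidal, h=24: full span → s += 24 → s = 24.0000
seg 2 [226.3°–299.8°] simple-harmonic, h=-13: θ=271.8° here. β=45.5, B=73.5. -13/2·(1 − cos(π·0.6190)) = -8.8747 → s = 15.1253

15.1253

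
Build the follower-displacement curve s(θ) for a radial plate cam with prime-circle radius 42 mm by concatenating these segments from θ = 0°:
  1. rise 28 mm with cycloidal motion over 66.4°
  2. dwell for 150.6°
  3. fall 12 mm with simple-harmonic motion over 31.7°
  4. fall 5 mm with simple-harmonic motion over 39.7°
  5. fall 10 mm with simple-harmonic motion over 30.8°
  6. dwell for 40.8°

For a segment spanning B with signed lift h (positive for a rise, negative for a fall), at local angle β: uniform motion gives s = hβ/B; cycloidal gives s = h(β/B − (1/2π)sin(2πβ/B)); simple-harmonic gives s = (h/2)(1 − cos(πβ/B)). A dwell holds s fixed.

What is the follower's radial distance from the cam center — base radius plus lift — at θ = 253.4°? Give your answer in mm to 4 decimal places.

seg 1 [0°–66.4°] cycloidal, h=28: full span → s += 28 → s = 28.0000
seg 2 [66.4°–217°] dwell: s stays 28.0000
seg 3 [217°–248.7°] simple-harmonic, h=-12: full span → s += -12 → s = 16.0000
seg 4 [248.7°–288.4°] simple-harmonic, h=-5: θ=253.4° here. β=4.7, B=39.7. -5/2·(1 − cos(π·0.1184)) = -0.1709 → s = 15.8291
radial distance = base radius + s = 42 + 15.8291 = 57.8291

57.8291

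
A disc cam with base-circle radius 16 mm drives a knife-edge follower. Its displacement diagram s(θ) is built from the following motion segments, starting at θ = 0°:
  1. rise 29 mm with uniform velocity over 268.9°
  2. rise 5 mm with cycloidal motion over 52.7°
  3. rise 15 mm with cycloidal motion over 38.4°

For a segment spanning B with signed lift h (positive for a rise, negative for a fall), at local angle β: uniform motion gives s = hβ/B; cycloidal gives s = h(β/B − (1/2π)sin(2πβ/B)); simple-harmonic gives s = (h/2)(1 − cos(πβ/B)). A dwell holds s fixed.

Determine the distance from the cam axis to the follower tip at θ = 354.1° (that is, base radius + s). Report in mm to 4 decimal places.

seg 1 [0°–268.9°] uniform, h=29: full span → s += 29 → s = 29.0000
seg 2 [268.9°–321.6°] cycloidal, h=5: full span → s += 5 → s = 34.0000
seg 3 [321.6°–360°] cycloidal, h=15: θ=354.1° here. β=32.5, B=38.4. 15·(0.8464 − sin(2π·0.8464)/(2π)) = 14.6583 → s = 48.6583
radial distance = base radius + s = 16 + 48.6583 = 64.6583

64.6583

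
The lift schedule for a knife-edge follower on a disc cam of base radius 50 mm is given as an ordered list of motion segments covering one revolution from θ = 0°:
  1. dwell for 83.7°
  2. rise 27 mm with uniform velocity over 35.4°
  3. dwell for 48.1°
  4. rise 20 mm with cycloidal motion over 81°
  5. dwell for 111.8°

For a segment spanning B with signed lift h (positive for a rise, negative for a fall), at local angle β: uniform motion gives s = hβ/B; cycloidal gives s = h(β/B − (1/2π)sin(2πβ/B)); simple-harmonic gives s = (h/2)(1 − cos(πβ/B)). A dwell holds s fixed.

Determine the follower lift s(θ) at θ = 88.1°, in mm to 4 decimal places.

seg 1 [0°–83.7°] dwell: s stays 0.0000
seg 2 [83.7°–119.1°] uniform, h=27: θ=88.1° here. β=4.4, B=35.4. 27·4.4/35.4 = 3.3559 → s = 3.3559

3.3559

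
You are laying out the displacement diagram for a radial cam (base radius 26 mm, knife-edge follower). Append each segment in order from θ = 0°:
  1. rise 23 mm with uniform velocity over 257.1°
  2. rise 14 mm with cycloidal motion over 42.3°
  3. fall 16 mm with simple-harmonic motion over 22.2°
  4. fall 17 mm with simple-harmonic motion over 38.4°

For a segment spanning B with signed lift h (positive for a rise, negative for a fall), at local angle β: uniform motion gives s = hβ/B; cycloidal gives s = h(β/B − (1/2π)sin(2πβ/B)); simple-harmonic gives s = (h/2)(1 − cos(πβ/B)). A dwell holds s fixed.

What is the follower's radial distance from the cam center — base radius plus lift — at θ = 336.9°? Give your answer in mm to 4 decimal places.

seg 1 [0°–257.1°] uniform, h=23: full span → s += 23 → s = 23.0000
seg 2 [257.1°–299.4°] cycloidal, h=14: full span → s += 14 → s = 37.0000
seg 3 [299.4°–321.6°] simple-harmonic, h=-16: full span → s += -16 → s = 21.0000
seg 4 [321.6°–360°] simple-harmonic, h=-17: θ=336.9° here. β=15.3, B=38.4. -17/2·(1 − cos(π·0.3984)) = -5.8337 → s = 15.1663
radial distance = base radius + s = 26 + 15.1663 = 41.1663

41.1663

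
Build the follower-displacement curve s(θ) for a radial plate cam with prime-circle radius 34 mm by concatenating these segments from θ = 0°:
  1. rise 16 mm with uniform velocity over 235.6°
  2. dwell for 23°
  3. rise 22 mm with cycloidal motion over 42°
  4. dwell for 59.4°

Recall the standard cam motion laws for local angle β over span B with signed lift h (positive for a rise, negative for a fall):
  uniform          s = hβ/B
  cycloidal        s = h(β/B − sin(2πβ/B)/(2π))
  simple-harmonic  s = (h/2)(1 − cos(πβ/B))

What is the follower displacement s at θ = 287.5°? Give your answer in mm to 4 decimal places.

seg 1 [0°–235.6°] uniform, h=16: full span → s += 16 → s = 16.0000
seg 2 [235.6°–258.6°] dwell: s stays 16.0000
seg 3 [258.6°–300.6°] cycloidal, h=22: θ=287.5° here. β=28.9, B=42. 22·(0.6881 − sin(2π·0.6881)/(2π)) = 18.3780 → s = 34.3780

34.3780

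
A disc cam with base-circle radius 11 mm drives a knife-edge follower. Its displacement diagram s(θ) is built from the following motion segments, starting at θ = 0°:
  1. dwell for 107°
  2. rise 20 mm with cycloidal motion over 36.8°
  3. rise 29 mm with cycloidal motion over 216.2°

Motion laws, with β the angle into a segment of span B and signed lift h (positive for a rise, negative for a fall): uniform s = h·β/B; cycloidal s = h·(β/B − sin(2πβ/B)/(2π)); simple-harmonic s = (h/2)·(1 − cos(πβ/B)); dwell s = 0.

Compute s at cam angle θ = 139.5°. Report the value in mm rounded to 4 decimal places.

seg 1 [0°–107°] dwell: s stays 0.0000
seg 2 [107°–143.8°] cycloidal, h=20: θ=139.5° here. β=32.5, B=36.8. 20·(0.8832 − sin(2π·0.8832)/(2π)) = 19.7956 → s = 19.7956

19.7956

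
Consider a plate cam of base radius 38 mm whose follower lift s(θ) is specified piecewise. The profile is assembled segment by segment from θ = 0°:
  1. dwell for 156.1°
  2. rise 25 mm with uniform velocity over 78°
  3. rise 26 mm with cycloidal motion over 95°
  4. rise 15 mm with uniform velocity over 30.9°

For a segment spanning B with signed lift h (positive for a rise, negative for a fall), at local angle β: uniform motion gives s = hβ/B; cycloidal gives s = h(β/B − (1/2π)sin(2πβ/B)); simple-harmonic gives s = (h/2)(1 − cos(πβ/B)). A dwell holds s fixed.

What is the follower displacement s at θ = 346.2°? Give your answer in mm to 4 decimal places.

seg 1 [0°–156.1°] dwell: s stays 0.0000
seg 2 [156.1°–234.1°] uniform, h=25: full span → s += 25 → s = 25.0000
seg 3 [234.1°–329.1°] cycloidal, h=26: full span → s += 26 → s = 51.0000
seg 4 [329.1°–360°] uniform, h=15: θ=346.2° here. β=17.1, B=30.9. 15·17.1/30.9 = 8.3010 → s = 59.3010

59.3010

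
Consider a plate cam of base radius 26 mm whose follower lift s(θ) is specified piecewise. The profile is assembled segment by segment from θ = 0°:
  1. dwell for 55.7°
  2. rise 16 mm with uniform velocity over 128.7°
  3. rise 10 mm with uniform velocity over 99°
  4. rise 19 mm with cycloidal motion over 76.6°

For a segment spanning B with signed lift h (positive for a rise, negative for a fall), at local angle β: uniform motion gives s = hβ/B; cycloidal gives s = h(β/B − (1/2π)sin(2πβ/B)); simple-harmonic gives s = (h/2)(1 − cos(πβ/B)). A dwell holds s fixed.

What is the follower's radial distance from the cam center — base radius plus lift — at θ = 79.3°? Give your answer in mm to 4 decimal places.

seg 1 [0°–55.7°] dwell: s stays 0.0000
seg 2 [55.7°–184.4°] uniform, h=16: θ=79.3° here. β=23.6, B=128.7. 16·23.6/128.7 = 2.9340 → s = 2.9340
radial distance = base radius + s = 26 + 2.9340 = 28.9340

28.9340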